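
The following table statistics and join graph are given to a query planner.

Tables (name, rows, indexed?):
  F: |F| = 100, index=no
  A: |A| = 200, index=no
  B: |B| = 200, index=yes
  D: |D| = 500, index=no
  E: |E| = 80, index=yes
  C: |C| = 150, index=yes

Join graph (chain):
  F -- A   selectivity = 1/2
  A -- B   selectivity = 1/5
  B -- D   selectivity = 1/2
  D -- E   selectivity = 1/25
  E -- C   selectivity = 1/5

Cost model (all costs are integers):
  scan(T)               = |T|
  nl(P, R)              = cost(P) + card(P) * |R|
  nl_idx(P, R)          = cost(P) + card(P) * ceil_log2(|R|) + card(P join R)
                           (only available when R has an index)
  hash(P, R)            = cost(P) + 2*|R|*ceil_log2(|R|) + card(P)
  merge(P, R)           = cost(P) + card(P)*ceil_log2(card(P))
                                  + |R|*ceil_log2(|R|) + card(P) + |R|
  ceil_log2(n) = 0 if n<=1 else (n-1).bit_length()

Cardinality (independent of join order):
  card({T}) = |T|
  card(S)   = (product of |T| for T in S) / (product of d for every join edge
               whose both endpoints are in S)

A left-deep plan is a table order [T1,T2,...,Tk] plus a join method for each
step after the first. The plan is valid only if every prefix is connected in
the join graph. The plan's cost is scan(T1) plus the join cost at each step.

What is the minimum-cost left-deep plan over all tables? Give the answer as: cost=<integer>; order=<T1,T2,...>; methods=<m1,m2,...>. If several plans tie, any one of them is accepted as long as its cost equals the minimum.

Selinger DP (subsets sized 1..n):
  {F}: scan cost=100, card=100
  {A}: scan cost=200, card=200
  {B}: scan cost=200, card=200
  {D}: scan cost=500, card=500
  {E}: scan cost=80, card=80
  {C}: scan cost=150, card=150
  {AF}: card=10000; try (F,hash)→1800, (A,merge)→2700, (F,merge)→2800, (A,hash)→3400, (A,nl)→20100, (F,nl)→20200; best=1800 via (F,hash)
  {AB}: card=8000; try (B,hash)→3600, (A,hash)→3600, (B,merge)→3800, (A,merge)→3800, (B,nl_idx)→9800, (B,nl)→40200 …(+1); best=3600 via (B,hash)
  {BD}: card=50000; try (B,hash)→4200, (D,merge)→7000, (B,merge)→7300, (D,hash)→9400, (B,nl_idx)→54500, (D,nl)→100200 …(+1); best=4200 via (B,hash)
  {DE}: card=1600; try (E,hash)→2120, (E,nl_idx)→5600, (D,merge)→5720, (E,merge)→6140, (D,hash)→9160, (D,nl)→40080 …(+1); best=2120 via (E,hash)
  {CE}: card=2400; try (E,hash)→1420, (C,merge)→2070, (E,merge)→2140, (C,hash)→2560, (C,nl_idx)→3120, (E,nl_idx)→3600 …(+2); best=1420 via (E,hash)
  {ABF}: card=400000; try (F,hash)→13000, (B,hash)→15000, (F,merge)→116400, (B,merge)→153600, (B,nl_idx)→481800, (F,nl)→803600 …(+1); best=13000 via (F,hash)
  {ABD}: card=2000000; try (D,hash)→20600, (A,hash)→57400, (D,merge)→120600, (A,merge)→856000, (D,nl)→4003600, (A,nl)→10004200; best=20600 via (D,hash)
  {BDE}: card=160000; try (B,hash)→6920, (B,merge)→23120, (E,hash)→55320, (B,nl_idx)→174920, (B,nl)→322120, (E,nl_idx)→514200 …(+2); best=6920 via (B,hash)
  {CDE}: card=48000; try (C,hash)→6120, (D,hash)→12820, (C,merge)→22670, (D,merge)→37620, (C,nl_idx)→62920, (C,nl)→242120 …(+1); best=6120 via (C,hash)
  {ABDF}: card=100000000; try (D,hash)→422000, (F,hash)→2022000, (D,merge)→8018000, (F,merge)→44021400, (D,nl)→200013000, (F,nl)→200020600; best=422000 via (D,hash)
  {ABDE}: card=6400000; try (A,hash)→170120, (E,hash)→2021720, (A,merge)→3048720, (E,nl_idx)→20420600, (A,nl)→32006920, (E,merge)→44021240 …(+1); best=170120 via (A,hash)
  {BCDE}: card=4800000; try (B,hash)→57320, (C,hash)→169320, (B,merge)→823920, (C,merge)→3048270, (B,nl_idx)→5190120, (C,nl_idx)→6086920 …(+2); best=57320 via (B,hash)
  {ABDEF}: card=320000000; try (F,hash)→6571520, (E,hash)→100423120, (F,merge)→153770920, (F,nl)→640170120, (E,nl_idx)→1020422000, (E,merge)→2800422640 …(+1); best=6571520 via (F,hash)
  {ABCDE}: card=192000000; try (A,hash)→4860520, (C,hash)→6572520, (A,merge)→115259120, (C,merge)→153771470, (C,nl_idx)→243370120, (A,nl)→960057320 …(+1); best=4860520 via (A,hash)
  {ABCDEF}: card=9600000000; try (F,hash)→196861920, (C,hash)→326573920, (F,merge)→5572861320, (C,merge)→9606572870, (C,nl_idx)→12166571520, (F,nl)→19204860520 …(+1); best=196861920 via (F,hash)

cost=196861920; order=D,E,C,B,A,F; methods=hash,hash,hash,hash,hash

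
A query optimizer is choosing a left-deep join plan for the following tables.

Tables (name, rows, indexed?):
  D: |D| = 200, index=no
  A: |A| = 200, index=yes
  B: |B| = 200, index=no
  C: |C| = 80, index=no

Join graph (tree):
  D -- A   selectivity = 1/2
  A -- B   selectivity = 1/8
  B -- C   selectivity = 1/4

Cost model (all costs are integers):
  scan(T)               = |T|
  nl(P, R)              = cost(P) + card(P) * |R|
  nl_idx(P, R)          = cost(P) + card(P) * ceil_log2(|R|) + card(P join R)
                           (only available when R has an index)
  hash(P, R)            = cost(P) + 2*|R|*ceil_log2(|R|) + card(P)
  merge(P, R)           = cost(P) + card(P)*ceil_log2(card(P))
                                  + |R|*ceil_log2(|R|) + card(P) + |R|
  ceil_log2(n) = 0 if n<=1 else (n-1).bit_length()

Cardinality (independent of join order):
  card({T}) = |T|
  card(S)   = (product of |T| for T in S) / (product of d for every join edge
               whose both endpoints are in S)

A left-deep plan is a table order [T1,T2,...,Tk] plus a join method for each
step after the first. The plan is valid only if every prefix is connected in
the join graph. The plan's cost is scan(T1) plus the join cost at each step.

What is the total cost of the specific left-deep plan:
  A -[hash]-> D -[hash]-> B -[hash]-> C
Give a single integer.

step 1: scan A: cost=200, card=200
step 2: join D via hash
    card(P join D) = 200*200/(2) = 20000
    cost = 200 + 2*200*8 + 200 = 3600
step 3: join B via hash
    card(P join B) = 20000*200/(8) = 500000
    cost = 3600 + 2*200*8 + 20000 = 26800
step 4: join C via hash
    card(P join C) = 500000*80/(4) = 10000000
    cost = 26800 + 2*80*7 + 500000 = 527920

527920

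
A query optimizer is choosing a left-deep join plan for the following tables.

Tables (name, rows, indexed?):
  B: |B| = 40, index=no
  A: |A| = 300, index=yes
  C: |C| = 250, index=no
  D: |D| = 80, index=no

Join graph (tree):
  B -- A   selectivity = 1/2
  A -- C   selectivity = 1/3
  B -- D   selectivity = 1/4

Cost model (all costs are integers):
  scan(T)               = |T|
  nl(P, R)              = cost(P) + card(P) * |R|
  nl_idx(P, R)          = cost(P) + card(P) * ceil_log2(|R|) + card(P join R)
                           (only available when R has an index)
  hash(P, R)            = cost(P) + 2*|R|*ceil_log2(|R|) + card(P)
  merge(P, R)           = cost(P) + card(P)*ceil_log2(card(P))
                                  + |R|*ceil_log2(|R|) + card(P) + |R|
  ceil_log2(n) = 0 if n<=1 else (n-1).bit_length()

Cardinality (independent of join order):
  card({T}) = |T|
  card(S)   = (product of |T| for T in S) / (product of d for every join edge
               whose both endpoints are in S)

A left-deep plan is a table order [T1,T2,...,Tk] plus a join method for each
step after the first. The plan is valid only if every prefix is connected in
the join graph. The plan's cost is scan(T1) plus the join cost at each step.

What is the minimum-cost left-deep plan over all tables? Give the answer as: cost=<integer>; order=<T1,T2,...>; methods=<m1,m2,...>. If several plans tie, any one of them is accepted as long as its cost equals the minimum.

Selinger DP (subsets sized 1..n):
  {B}: scan cost=40, card=40
  {A}: scan cost=300, card=300
  {C}: scan cost=250, card=250
  {D}: scan cost=80, card=80
  {AB}: card=6000; try (B,hash)→1080, (A,merge)→3320, (B,merge)→3580, (A,hash)→5480, (A,nl_idx)→6400, (A,nl)→12040 …(+1); best=1080 via (B,hash)
  {BD}: card=800; try (B,hash)→640, (D,merge)→960, (B,merge)→1000, (D,hash)→1200, (D,nl)→3240, (B,nl)→3280; best=640 via (B,hash)
  {AC}: card=25000; try (C,hash)→4600, (A,merge)→5500, (C,merge)→5550, (A,hash)→5900, (A,nl_idx)→27500, (A,nl)→75250 …(+1); best=4600 via (C,hash)
  {ABC}: card=500000; try (C,hash)→11080, (B,hash)→30080, (C,merge)→87330, (B,merge)→404880, (B,nl)→1004600, (C,nl)→1501080; best=11080 via (C,hash)
  {ABD}: card=120000; try (A,hash)→6840, (D,hash)→8200, (A,merge)→12440, (D,merge)→85720, (A,nl_idx)→127840, (A,nl)→240640 …(+1); best=6840 via (A,hash)
  {ABCD}: card=10000000; try (C,hash)→130840, (D,hash)→512200, (C,merge)→2169090, (D,merge)→10011720, (C,nl)→30006840, (D,nl)→40011080; best=130840 via (C,hash)

cost=130840; order=D,B,A,C; methods=hash,hash,hash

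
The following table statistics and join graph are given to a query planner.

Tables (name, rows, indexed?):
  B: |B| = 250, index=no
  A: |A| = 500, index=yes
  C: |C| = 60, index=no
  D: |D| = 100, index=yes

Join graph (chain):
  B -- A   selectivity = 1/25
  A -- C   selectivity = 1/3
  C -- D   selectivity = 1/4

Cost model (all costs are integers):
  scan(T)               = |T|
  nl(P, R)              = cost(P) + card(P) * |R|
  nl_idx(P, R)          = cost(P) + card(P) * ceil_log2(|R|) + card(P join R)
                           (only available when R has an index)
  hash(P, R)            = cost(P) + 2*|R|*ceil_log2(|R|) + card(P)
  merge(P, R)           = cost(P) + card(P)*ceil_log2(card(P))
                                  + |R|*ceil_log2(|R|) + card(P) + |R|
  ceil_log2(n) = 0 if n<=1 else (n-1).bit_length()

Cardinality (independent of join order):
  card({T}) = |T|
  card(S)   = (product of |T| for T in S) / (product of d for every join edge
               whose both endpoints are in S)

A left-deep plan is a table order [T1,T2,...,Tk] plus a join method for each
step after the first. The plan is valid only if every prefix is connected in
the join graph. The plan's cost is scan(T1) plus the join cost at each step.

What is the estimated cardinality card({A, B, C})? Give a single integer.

100000

Tables in S: A(500), B(250), C(60)
Edges inside S: B-A(d=25), A-C(d=3)
numerator = 500 * 250 * 60 = 7500000
denominator = 25 * 3 = 75
card(S) = 7500000 / 75 = 100000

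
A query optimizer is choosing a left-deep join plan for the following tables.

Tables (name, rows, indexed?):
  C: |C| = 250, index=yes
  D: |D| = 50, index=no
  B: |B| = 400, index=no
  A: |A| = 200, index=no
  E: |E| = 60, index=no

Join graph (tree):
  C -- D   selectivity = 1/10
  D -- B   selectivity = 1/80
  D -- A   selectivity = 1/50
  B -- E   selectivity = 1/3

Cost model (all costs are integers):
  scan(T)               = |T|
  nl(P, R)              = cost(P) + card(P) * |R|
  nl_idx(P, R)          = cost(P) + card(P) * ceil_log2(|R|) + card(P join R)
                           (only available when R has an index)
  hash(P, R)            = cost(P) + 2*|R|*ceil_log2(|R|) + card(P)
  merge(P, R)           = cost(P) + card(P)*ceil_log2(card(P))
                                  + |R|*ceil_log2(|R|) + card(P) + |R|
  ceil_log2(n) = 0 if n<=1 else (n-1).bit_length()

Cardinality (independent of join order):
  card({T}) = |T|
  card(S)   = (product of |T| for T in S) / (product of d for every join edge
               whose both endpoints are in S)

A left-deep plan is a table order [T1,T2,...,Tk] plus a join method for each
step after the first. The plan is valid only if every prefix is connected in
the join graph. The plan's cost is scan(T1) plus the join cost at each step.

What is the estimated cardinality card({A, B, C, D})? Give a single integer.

Tables in S: A(200), B(400), C(250), D(50)
Edges inside S: C-D(d=10), D-B(d=80), D-A(d=50)
numerator = 200 * 400 * 250 * 50 = 1000000000
denominator = 10 * 80 * 50 = 40000
card(S) = 1000000000 / 40000 = 25000

25000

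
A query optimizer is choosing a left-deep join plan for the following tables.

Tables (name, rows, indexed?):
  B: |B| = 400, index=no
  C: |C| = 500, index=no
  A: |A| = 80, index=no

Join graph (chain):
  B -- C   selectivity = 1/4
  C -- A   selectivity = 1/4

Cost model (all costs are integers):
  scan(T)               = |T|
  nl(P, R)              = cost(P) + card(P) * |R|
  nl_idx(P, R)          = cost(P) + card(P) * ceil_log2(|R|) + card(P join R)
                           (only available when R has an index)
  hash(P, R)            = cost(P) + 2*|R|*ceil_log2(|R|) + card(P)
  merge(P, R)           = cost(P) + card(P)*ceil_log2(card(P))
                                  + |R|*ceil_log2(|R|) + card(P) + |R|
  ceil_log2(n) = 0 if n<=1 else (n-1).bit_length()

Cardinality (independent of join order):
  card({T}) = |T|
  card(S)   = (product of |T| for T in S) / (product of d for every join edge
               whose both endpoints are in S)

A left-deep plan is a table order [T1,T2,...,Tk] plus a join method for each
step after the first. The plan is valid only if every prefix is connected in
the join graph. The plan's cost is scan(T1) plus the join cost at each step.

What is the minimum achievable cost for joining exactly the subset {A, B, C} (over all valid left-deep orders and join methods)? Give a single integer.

19320

Selinger DP over subsets of {A,B,C}:
  {B}: scan cost=400, card=400
  {C}: scan cost=500, card=500
  {A}: scan cost=80, card=80
  {BC}: card=50000; try (B,hash)→8200, (C,merge)→9400, (B,merge)→9500, (C,hash)→9800, (C,nl)→200400, (B,nl)→200500; best=8200 via (B,hash)
  {AC}: card=10000; try (A,hash)→2120, (C,merge)→5720, (A,merge)→6140, (C,hash)→9160, (C,nl)→40080, (A,nl)→40500; best=2120 via (A,hash)
  {ABC}: card=1000000; try (B,hash)→19320, (A,hash)→59320, (B,merge)→156120, (A,merge)→858840, (B,nl)→4002120, (A,nl)→4008200; best=19320 via (B,hash)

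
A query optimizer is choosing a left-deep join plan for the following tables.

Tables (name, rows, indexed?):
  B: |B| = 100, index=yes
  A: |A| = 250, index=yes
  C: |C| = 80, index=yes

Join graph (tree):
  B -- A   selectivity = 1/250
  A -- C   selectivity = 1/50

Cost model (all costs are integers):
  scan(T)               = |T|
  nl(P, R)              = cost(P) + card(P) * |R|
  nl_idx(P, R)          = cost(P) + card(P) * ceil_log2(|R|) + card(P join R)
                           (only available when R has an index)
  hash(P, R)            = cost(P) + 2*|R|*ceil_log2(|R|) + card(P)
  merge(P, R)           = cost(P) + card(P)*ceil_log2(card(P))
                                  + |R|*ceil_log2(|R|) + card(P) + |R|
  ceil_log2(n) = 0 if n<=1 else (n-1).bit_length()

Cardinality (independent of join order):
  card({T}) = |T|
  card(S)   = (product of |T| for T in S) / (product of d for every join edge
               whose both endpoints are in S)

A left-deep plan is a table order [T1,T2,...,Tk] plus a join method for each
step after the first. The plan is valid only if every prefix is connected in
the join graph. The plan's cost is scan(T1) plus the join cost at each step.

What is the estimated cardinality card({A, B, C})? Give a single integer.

Tables in S: A(250), B(100), C(80)
Edges inside S: B-A(d=250), A-C(d=50)
numerator = 250 * 100 * 80 = 2000000
denominator = 250 * 50 = 12500
card(S) = 2000000 / 12500 = 160

160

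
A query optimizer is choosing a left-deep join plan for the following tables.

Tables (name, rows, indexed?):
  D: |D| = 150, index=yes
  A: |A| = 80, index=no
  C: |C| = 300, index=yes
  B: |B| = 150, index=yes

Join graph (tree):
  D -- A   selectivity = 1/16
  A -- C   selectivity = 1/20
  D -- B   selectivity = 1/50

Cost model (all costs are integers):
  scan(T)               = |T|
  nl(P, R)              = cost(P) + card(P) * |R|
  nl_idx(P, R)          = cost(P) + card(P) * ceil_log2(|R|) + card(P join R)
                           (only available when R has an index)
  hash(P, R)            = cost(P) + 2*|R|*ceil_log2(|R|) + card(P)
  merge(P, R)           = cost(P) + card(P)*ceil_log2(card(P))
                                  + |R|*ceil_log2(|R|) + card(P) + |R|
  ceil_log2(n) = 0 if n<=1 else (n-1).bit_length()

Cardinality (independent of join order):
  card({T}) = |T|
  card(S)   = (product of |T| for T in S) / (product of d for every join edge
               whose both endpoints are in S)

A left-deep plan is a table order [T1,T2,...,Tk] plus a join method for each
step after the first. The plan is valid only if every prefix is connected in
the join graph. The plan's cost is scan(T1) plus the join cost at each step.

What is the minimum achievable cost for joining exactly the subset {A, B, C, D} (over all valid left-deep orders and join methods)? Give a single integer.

11020

Selinger DP over subsets of {A,B,C,D}:
  {D}: scan cost=150, card=150
  {A}: scan cost=80, card=80
  {C}: scan cost=300, card=300
  {B}: scan cost=150, card=150
  {AD}: card=750; try (A,hash)→1420, (D,nl_idx)→1470, (D,merge)→2070, (A,merge)→2140, (D,hash)→2560, (D,nl)→12080 …(+1); best=1420 via (A,hash)
  {BD}: card=450; try (D,nl_idx)→1800, (B,nl_idx)→1800, (D,hash)→2700, (B,hash)→2700, (D,merge)→2850, (B,merge)→2850 …(+2); best=1800 via (D,nl_idx)
  {AC}: card=1200; try (A,hash)→1720, (C,nl_idx)→2000, (C,merge)→3720, (A,merge)→3940, (C,hash)→5560, (C,nl)→24080 …(+1); best=1720 via (A,hash)
  {ACD}: card=11250; try (D,hash)→5320, (C,hash)→7570, (C,merge)→12670, (D,merge)→17470, (C,nl_idx)→19420, (D,nl_idx)→22570 …(+2); best=5320 via (D,hash)
  {ABD}: card=2250; try (A,hash)→3370, (B,hash)→4570, (A,merge)→6940, (B,nl_idx)→9670, (B,merge)→11020, (A,nl)→37800 …(+1); best=3370 via (A,hash)
  {ABCD}: card=33750; try (C,hash)→11020, (B,hash)→18970, (C,merge)→35620, (C,nl_idx)→57370, (B,nl_idx)→129070, (B,merge)→175420 …(+2); best=11020 via (C,hash)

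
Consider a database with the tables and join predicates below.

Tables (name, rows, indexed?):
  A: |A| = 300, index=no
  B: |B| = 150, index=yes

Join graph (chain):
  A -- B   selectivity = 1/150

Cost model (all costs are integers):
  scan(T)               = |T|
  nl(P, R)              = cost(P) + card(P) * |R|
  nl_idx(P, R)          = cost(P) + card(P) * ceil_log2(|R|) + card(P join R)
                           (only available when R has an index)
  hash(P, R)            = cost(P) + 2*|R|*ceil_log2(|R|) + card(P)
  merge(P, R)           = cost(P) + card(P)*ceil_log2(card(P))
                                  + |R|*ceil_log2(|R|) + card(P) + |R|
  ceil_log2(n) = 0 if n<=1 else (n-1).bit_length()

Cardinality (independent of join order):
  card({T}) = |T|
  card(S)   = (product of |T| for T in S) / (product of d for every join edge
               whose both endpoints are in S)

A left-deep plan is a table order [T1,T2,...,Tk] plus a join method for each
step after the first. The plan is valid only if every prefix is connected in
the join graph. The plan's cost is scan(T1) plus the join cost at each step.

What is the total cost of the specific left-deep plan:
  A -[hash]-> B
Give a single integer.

step 1: scan A: cost=300, card=300
step 2: join B via hash
    card(P join B) = 300*150/(150) = 300
    cost = 300 + 2*150*8 + 300 = 3000

3000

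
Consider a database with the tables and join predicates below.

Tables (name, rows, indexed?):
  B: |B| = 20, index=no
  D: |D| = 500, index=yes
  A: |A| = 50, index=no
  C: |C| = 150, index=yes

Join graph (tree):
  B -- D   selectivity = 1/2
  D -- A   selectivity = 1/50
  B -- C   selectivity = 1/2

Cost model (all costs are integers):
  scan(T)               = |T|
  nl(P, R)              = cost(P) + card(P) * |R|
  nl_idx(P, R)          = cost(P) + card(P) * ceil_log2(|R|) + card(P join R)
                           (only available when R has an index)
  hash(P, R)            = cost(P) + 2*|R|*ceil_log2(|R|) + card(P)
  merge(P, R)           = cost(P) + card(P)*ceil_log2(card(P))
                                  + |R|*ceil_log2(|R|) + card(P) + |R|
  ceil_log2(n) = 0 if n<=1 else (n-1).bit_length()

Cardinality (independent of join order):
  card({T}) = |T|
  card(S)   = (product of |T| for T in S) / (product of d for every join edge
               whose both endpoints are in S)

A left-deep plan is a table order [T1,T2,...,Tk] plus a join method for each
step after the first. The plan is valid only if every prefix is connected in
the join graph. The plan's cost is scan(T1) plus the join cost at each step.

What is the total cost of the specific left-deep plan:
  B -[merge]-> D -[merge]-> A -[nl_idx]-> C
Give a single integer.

490490

step 1: scan B: cost=20, card=20
step 2: join D via merge
    card(P join D) = 20*500/(2) = 5000
    cost = 20 + 20*5 + 500*9 + 20 + 500 = 5140
step 3: join A via merge
    card(P join A) = 5000*50/(50) = 5000
    cost = 5140 + 5000*13 + 50*6 + 5000 + 50 = 75490
step 4: join C via nl_idx
    card(P join C) = 5000*150/(2) = 375000
    cost = 75490 + 5000*8 + 375000 = 490490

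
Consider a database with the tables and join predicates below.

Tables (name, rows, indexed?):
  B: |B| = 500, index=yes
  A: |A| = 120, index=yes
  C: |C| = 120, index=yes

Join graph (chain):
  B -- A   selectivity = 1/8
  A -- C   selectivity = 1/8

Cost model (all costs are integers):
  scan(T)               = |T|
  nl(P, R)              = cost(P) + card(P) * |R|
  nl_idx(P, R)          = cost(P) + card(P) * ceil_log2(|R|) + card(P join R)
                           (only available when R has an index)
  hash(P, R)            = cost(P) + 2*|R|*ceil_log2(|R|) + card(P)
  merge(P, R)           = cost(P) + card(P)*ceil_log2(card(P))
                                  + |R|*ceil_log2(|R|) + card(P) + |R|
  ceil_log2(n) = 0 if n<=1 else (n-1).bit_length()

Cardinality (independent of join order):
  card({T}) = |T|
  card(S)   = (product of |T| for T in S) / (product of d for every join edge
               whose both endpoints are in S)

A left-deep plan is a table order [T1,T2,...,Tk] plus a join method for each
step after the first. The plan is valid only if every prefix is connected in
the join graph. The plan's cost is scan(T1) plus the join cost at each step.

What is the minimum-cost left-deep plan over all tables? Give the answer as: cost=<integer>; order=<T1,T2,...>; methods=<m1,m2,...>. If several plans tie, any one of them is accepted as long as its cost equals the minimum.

cost=11860; order=B,A,C; methods=hash,hash

Selinger DP (subsets sized 1..n):
  {B}: scan cost=500, card=500
  {A}: scan cost=120, card=120
  {C}: scan cost=120, card=120
  {AB}: card=7500; try (A,hash)→2680, (B,merge)→6080, (A,merge)→6460, (B,nl_idx)→8700, (B,hash)→9240, (A,nl_idx)→11500 …(+2); best=2680 via (A,hash)
  {AC}: card=1800; try (C,hash)→1920, (A,hash)→1920, (C,merge)→2040, (A,merge)→2040, (C,nl_idx)→2760, (A,nl_idx)→2760 …(+2); best=1920 via (C,hash)
  {ABC}: card=112500; try (C,hash)→11860, (B,hash)→12720, (B,merge)→28520, (C,merge)→108640, (B,nl_idx)→130620, (C,nl_idx)→167680 …(+2); best=11860 via (C,hash)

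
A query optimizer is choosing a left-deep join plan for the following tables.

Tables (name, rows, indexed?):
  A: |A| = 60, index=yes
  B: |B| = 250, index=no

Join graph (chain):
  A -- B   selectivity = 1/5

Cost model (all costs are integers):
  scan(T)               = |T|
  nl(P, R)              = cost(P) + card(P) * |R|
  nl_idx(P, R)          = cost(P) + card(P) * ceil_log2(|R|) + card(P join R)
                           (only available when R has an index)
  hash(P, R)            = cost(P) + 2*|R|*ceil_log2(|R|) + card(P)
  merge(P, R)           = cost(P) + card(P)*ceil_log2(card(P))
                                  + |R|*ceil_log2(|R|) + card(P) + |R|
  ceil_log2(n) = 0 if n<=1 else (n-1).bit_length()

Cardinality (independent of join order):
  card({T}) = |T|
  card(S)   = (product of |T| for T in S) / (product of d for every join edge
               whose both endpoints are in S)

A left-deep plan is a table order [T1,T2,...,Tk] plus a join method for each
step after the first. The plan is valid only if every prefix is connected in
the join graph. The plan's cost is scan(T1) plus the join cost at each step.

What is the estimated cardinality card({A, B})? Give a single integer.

Tables in S: A(60), B(250)
Edges inside S: A-B(d=5)
numerator = 60 * 250 = 15000
denominator = 5 = 5
card(S) = 15000 / 5 = 3000

3000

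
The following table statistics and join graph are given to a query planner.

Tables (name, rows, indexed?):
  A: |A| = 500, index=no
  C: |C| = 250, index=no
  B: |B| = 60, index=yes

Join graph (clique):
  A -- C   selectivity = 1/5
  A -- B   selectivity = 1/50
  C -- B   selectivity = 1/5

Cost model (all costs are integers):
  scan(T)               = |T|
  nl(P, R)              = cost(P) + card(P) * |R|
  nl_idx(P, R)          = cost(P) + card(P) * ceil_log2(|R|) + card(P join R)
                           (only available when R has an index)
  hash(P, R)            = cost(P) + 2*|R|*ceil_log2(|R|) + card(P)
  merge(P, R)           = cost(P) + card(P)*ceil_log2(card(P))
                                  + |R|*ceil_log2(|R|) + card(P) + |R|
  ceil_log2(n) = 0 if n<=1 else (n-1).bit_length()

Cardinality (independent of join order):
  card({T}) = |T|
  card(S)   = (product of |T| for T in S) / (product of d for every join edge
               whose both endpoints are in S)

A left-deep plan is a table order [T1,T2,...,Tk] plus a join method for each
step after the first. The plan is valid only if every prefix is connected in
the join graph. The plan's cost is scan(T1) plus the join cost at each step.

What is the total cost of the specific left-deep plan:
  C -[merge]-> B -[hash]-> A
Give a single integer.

step 1: scan C: cost=250, card=250
step 2: join B via merge
    card(P join B) = 250*60/(5) = 3000
    cost = 250 + 250*8 + 60*6 + 250 + 60 = 2920
step 3: join A via hash
    card(P join A) = 3000*500/(5*50) = 6000
    cost = 2920 + 2*500*9 + 3000 = 14920

14920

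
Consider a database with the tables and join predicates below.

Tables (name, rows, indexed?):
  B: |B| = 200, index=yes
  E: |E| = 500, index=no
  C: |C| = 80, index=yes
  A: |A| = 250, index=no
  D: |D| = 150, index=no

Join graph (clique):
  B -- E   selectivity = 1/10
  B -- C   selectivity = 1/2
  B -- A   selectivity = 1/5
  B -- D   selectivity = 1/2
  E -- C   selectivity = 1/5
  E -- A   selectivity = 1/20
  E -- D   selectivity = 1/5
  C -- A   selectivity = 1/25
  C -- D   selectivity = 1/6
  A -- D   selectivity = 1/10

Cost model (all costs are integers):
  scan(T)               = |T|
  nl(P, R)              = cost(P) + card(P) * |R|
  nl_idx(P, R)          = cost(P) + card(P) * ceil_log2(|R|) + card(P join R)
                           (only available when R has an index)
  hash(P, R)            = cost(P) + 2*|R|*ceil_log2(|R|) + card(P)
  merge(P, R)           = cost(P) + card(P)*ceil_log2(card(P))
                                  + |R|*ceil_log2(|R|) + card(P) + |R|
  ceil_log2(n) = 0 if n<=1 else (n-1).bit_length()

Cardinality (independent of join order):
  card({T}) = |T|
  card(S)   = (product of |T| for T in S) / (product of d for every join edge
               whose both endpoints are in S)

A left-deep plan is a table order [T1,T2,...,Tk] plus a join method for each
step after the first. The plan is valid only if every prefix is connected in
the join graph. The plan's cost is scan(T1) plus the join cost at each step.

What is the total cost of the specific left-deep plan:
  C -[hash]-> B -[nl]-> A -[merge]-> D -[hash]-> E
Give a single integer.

2273710

step 1: scan C: cost=80, card=80
step 2: join B via hash
    card(P join B) = 80*200/(2) = 8000
    cost = 80 + 2*200*8 + 80 = 3360
step 3: join A via nl
    card(P join A) = 8000*250/(5*25) = 16000
    cost = 3360 + 8000*250 = 2003360
step 4: join D via merge
    card(P join D) = 16000*150/(2*6*10) = 20000
    cost = 2003360 + 16000*14 + 150*8 + 16000 + 150 = 2244710
step 5: join E via hash
    card(P join E) = 20000*500/(10*5*20*5) = 2000
    cost = 2244710 + 2*500*9 + 20000 = 2273710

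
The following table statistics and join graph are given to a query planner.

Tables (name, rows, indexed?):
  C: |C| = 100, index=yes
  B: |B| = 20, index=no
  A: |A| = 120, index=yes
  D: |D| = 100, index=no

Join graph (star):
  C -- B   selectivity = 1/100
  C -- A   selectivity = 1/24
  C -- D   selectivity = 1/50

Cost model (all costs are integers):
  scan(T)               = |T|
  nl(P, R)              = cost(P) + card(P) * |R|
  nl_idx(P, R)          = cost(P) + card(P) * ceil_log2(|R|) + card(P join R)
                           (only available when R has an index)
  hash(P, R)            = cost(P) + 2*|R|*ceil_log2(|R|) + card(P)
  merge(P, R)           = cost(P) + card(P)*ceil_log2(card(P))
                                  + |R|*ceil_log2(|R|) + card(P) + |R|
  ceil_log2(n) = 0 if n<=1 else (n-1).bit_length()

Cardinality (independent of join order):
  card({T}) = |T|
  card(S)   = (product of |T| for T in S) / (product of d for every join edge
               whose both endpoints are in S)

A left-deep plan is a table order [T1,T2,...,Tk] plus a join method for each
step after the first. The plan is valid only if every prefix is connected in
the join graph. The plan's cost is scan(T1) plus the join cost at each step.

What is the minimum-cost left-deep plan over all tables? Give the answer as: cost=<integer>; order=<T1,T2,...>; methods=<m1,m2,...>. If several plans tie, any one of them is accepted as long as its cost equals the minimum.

Selinger DP (subsets sized 1..n):
  {C}: scan cost=100, card=100
  {B}: scan cost=20, card=20
  {A}: scan cost=120, card=120
  {D}: scan cost=100, card=100
  {BC}: card=20; try (C,nl_idx)→180, (B,hash)→400, (C,merge)→940, (B,merge)→1020, (C,hash)→1440, (C,nl)→2020 …(+1); best=180 via (C,nl_idx)
  {AC}: card=500; try (A,nl_idx)→1300, (C,nl_idx)→1460, (C,hash)→1640, (A,merge)→1860, (C,merge)→1880, (A,hash)→1880 …(+2); best=1300 via (A,nl_idx)
  {CD}: card=200; try (C,nl_idx)→1000, (D,hash)→1600, (C,hash)→1600, (D,merge)→1700, (C,merge)→1700, (D,nl)→10100 …(+1); best=1000 via (C,nl_idx)
  {ABC}: card=100; try (A,nl_idx)→420, (A,merge)→1260, (A,hash)→1880, (B,hash)→2000, (A,nl)→2580, (B,merge)→6420 …(+1); best=420 via (A,nl_idx)
  {BCD}: card=40; try (D,merge)→1100, (B,hash)→1400, (D,hash)→1600, (D,nl)→2180, (B,merge)→2920, (B,nl)→5000; best=1100 via (D,merge)
  {ACD}: card=1000; try (A,hash)→2880, (D,hash)→3200, (A,nl_idx)→3400, (A,merge)→3760, (D,merge)→7100, (A,nl)→25000 …(+1); best=2880 via (A,hash)
  {ABCD}: card=200; try (A,nl_idx)→1580, (D,hash)→1920, (D,merge)→2020, (A,merge)→2340, (A,hash)→2820, (B,hash)→4080 …(+4); best=1580 via (A,nl_idx)

cost=1580; order=B,C,D,A; methods=nl_idx,merge,nl_idx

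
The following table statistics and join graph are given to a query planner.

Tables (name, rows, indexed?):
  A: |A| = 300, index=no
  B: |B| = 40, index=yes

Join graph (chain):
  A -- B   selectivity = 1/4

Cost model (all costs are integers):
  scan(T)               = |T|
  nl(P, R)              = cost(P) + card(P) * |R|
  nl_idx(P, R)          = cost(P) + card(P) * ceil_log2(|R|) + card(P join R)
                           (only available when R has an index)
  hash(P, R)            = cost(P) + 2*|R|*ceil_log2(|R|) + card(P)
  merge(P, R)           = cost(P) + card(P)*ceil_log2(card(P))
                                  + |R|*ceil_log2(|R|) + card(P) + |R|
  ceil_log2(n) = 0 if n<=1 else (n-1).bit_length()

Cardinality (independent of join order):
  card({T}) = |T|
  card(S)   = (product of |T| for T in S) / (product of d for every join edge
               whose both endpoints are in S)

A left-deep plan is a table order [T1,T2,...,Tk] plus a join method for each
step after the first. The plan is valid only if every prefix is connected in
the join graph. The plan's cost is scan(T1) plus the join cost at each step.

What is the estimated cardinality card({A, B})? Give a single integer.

3000

Tables in S: A(300), B(40)
Edges inside S: A-B(d=4)
numerator = 300 * 40 = 12000
denominator = 4 = 4
card(S) = 12000 / 4 = 3000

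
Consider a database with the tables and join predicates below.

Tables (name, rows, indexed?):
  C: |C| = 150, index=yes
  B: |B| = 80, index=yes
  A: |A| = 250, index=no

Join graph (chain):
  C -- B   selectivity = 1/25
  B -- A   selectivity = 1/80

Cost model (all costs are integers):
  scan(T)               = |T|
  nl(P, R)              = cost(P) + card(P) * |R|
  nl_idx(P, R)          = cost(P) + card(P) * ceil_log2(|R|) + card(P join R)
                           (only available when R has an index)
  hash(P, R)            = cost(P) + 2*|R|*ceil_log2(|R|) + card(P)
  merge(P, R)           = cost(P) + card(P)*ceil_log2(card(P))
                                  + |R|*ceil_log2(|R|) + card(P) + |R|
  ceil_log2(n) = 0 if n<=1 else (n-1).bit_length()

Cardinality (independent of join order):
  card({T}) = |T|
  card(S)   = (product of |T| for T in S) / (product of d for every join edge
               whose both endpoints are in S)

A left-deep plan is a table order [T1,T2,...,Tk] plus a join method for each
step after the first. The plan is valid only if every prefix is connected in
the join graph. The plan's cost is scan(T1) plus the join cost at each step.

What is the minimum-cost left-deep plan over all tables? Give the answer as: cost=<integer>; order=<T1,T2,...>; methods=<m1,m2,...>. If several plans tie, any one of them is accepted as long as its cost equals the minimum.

Selinger DP (subsets sized 1..n):
  {C}: scan cost=150, card=150
  {B}: scan cost=80, card=80
  {A}: scan cost=250, card=250
  {BC}: card=480; try (C,nl_idx)→1200, (B,hash)→1420, (B,nl_idx)→1680, (C,merge)→2070, (B,merge)→2140, (C,hash)→2560 …(+2); best=1200 via (C,nl_idx)
  {AB}: card=250; try (B,hash)→1620, (B,nl_idx)→2250, (A,merge)→2970, (B,merge)→3140, (A,hash)→4160, (A,nl)→20080 …(+1); best=1620 via (B,hash)
  {ABC}: card=1500; try (C,hash)→4270, (C,nl_idx)→5120, (C,merge)→5220, (A,hash)→5680, (A,merge)→8250, (C,nl)→39120 …(+1); best=4270 via (C,hash)

cost=4270; order=A,B,C; methods=hash,hash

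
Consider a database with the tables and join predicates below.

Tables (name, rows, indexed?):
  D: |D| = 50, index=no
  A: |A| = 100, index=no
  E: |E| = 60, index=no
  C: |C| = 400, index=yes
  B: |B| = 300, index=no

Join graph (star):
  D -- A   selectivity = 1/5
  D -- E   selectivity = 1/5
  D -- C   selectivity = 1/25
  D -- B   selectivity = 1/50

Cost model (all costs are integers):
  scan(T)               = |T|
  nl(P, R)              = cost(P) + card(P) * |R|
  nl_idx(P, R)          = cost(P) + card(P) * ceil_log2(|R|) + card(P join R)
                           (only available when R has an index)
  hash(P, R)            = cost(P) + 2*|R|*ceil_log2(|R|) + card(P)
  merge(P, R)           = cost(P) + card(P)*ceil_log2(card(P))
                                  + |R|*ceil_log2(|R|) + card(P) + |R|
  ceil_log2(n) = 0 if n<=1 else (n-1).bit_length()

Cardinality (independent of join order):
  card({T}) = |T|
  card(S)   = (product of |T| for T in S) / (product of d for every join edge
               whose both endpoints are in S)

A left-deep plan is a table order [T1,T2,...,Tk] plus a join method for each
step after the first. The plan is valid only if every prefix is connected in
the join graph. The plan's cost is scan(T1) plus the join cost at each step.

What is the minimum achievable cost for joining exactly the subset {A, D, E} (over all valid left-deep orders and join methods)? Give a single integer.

Selinger DP over subsets of {A,D,E}:
  {D}: scan cost=50, card=50
  {A}: scan cost=100, card=100
  {E}: scan cost=60, card=60
  {AD}: card=1000; try (D,hash)→800, (A,merge)→1200, (D,merge)→1250, (A,hash)→1500, (A,nl)→5050, (D,nl)→5100; best=800 via (D,hash)
  {DE}: card=600; try (D,hash)→720, (E,hash)→820, (E,merge)→820, (D,merge)→830, (E,nl)→3050, (D,nl)→3060; best=720 via (D,hash)
  {ADE}: card=12000; try (E,hash)→2520, (A,hash)→2720, (A,merge)→8120, (E,merge)→12220, (A,nl)→60720, (E,nl)→60800; best=2520 via (E,hash)

2520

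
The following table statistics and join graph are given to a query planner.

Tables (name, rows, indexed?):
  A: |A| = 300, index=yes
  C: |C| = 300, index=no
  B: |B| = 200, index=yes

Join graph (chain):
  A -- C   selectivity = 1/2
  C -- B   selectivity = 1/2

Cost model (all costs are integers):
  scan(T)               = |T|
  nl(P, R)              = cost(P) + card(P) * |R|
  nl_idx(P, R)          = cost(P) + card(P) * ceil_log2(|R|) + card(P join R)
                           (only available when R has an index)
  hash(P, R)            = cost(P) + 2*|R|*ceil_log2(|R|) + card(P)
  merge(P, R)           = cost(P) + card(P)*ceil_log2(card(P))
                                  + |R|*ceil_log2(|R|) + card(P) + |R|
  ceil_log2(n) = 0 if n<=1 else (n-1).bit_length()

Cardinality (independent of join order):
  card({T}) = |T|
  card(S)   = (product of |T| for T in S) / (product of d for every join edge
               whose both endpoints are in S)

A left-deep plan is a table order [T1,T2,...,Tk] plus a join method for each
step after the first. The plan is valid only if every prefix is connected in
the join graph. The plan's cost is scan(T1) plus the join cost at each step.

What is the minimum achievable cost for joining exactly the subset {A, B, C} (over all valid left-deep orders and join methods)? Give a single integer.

39200

Selinger DP over subsets of {A,B,C}:
  {A}: scan cost=300, card=300
  {C}: scan cost=300, card=300
  {B}: scan cost=200, card=200
  {AC}: card=45000; try (C,hash)→6000, (A,hash)→6000, (C,merge)→6300, (A,merge)→6300, (A,nl_idx)→48000, (C,nl)→90300 …(+1); best=6000 via (C,hash)
  {BC}: card=30000; try (B,hash)→3800, (C,merge)→5000, (B,merge)→5100, (C,hash)→5800, (B,nl_idx)→32700, (C,nl)→60200 …(+1); best=3800 via (B,hash)
  {ABC}: card=4500000; try (A,hash)→39200, (B,hash)→54200, (A,merge)→486800, (B,merge)→772800, (A,nl_idx)→4773800, (B,nl_idx)→4866000 …(+2); best=39200 via (A,hash)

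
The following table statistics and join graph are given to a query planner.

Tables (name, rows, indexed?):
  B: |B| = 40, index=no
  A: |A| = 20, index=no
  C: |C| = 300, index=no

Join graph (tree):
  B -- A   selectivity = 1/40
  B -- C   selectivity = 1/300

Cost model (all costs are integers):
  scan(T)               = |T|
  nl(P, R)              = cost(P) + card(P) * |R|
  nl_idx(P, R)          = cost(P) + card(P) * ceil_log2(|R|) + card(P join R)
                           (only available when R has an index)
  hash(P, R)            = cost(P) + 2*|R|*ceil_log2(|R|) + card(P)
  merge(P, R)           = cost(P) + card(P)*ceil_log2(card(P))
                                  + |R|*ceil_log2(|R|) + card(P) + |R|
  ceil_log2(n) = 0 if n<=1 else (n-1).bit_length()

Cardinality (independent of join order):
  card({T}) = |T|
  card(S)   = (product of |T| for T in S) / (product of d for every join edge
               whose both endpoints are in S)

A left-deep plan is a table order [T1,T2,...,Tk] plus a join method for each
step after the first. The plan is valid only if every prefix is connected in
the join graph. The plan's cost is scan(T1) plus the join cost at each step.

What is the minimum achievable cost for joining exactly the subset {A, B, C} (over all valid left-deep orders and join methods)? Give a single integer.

1320

Selinger DP over subsets of {A,B,C}:
  {B}: scan cost=40, card=40
  {A}: scan cost=20, card=20
  {C}: scan cost=300, card=300
  {AB}: card=20; try (A,hash)→280, (B,merge)→420, (A,merge)→440, (B,hash)→520, (B,nl)→820, (A,nl)→840; best=280 via (A,hash)
  {BC}: card=40; try (B,hash)→1080, (C,merge)→3320, (B,merge)→3580, (C,hash)→5480, (C,nl)→12040, (B,nl)→12300; best=1080 via (B,hash)
  {ABC}: card=20; try (A,hash)→1320, (A,merge)→1480, (A,nl)→1880, (C,merge)→3400, (C,hash)→5700, (C,nl)→6280; best=1320 via (A,hash)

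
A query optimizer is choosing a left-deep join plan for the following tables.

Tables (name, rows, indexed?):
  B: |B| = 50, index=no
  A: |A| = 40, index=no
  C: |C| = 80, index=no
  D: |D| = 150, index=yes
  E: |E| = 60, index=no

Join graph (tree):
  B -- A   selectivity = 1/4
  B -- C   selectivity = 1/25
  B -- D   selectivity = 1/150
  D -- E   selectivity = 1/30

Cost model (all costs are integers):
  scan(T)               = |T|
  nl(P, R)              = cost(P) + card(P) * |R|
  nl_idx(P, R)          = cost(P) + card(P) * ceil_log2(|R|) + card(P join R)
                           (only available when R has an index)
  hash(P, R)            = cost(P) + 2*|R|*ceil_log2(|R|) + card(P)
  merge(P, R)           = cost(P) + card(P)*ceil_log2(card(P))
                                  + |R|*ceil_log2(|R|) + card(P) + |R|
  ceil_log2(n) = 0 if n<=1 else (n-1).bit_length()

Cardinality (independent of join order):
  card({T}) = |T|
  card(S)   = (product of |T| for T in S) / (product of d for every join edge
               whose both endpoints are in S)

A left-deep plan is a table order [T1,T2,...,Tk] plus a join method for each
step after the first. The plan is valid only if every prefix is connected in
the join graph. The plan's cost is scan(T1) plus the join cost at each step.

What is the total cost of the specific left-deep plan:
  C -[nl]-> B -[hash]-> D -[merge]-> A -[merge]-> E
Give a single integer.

27980

step 1: scan C: cost=80, card=80
step 2: join B via nl
    card(P join B) = 80*50/(25) = 160
    cost = 80 + 80*50 = 4080
step 3: join D via hash
    card(P join D) = 160*150/(150) = 160
    cost = 4080 + 2*150*8 + 160 = 6640
step 4: join A via merge
    card(P join A) = 160*40/(4) = 1600
    cost = 6640 + 160*8 + 40*6 + 160 + 40 = 8360
step 5: join E via merge
    card(P join E) = 1600*60/(30) = 3200
    cost = 8360 + 1600*11 + 60*6 + 1600 + 60 = 27980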